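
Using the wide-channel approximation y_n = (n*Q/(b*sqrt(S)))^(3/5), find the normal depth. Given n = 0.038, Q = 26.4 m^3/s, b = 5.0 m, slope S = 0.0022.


We use the wide-channel approximation y_n = (n*Q/(b*sqrt(S)))^(3/5).
sqrt(S) = sqrt(0.0022) = 0.046904.
Numerator: n*Q = 0.038 * 26.4 = 1.0032.
Denominator: b*sqrt(S) = 5.0 * 0.046904 = 0.23452.
arg = 4.2777.
y_n = 4.2777^(3/5) = 2.3918 m.

2.3918


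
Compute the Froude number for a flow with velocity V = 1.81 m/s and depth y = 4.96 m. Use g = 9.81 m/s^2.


The Froude number is defined as Fr = V / sqrt(g*y).
g*y = 9.81 * 4.96 = 48.6576.
sqrt(g*y) = sqrt(48.6576) = 6.9755.
Fr = 1.81 / 6.9755 = 0.2595.

0.2595


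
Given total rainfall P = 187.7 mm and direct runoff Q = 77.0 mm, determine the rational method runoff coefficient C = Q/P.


The runoff coefficient C = runoff depth / rainfall depth.
C = 77.0 / 187.7
  = 0.4102.

0.4102


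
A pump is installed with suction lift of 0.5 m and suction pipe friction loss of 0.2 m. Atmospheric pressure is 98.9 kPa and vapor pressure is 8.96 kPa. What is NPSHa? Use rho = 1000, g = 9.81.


NPSHa = p_atm/(rho*g) - z_s - hf_s - p_vap/(rho*g).
p_atm/(rho*g) = 98.9*1000 / (1000*9.81) = 10.082 m.
p_vap/(rho*g) = 8.96*1000 / (1000*9.81) = 0.913 m.
NPSHa = 10.082 - 0.5 - 0.2 - 0.913
      = 8.47 m.

8.47


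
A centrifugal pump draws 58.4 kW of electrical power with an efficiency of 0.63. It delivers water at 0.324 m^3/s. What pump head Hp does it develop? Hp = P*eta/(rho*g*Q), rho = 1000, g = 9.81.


Pump head formula: Hp = P * eta / (rho * g * Q).
Numerator: P * eta = 58.4 * 1000 * 0.63 = 36792.0 W.
Denominator: rho * g * Q = 1000 * 9.81 * 0.324 = 3178.44.
Hp = 36792.0 / 3178.44 = 11.58 m.

11.58


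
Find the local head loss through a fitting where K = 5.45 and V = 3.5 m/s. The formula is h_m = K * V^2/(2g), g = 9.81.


Minor loss formula: h_m = K * V^2/(2g).
V^2 = 3.5^2 = 12.25.
V^2/(2g) = 12.25 / 19.62 = 0.6244 m.
h_m = 5.45 * 0.6244 = 3.4028 m.

3.4028


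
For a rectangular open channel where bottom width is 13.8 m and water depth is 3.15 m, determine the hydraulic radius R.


For a rectangular section:
Flow area A = b * y = 13.8 * 3.15 = 43.47 m^2.
Wetted perimeter P = b + 2y = 13.8 + 2*3.15 = 20.1 m.
Hydraulic radius R = A/P = 43.47 / 20.1 = 2.1627 m.

2.1627


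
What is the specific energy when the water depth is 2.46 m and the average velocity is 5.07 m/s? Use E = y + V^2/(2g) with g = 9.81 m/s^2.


Specific energy E = y + V^2/(2g).
Velocity head = V^2/(2g) = 5.07^2 / (2*9.81) = 25.7049 / 19.62 = 1.3101 m.
E = 2.46 + 1.3101 = 3.7701 m.

3.7701


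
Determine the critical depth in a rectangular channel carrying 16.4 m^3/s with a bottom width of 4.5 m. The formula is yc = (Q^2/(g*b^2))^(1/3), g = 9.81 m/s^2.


Using yc = (Q^2 / (g * b^2))^(1/3):
Q^2 = 16.4^2 = 268.96.
g * b^2 = 9.81 * 4.5^2 = 9.81 * 20.25 = 198.65.
Q^2 / (g*b^2) = 268.96 / 198.65 = 1.3539.
yc = 1.3539^(1/3) = 1.1063 m.

1.1063


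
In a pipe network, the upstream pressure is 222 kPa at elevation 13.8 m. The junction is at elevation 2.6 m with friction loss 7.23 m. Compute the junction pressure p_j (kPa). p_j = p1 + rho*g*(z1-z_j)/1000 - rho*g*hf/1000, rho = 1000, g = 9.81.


Junction pressure: p_j = p1 + rho*g*(z1 - z_j)/1000 - rho*g*hf/1000.
Elevation term = 1000*9.81*(13.8 - 2.6)/1000 = 109.872 kPa.
Friction term = 1000*9.81*7.23/1000 = 70.926 kPa.
p_j = 222 + 109.872 - 70.926 = 260.95 kPa.

260.95


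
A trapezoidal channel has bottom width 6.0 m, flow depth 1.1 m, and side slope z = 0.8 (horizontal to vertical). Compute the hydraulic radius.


For a trapezoidal section with side slope z:
A = (b + z*y)*y = (6.0 + 0.8*1.1)*1.1 = 7.568 m^2.
P = b + 2*y*sqrt(1 + z^2) = 6.0 + 2*1.1*sqrt(1 + 0.8^2) = 8.817 m.
R = A/P = 7.568 / 8.817 = 0.8583 m.

0.8583


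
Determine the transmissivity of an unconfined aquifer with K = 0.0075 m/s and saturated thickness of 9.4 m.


Transmissivity is defined as T = K * h.
T = 0.0075 * 9.4
  = 0.0705 m^2/s.

0.0705


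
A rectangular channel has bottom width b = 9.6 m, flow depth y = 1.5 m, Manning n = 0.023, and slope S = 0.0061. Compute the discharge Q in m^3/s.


For a rectangular channel, the cross-sectional area A = b * y = 9.6 * 1.5 = 14.4 m^2.
The wetted perimeter P = b + 2y = 9.6 + 2*1.5 = 12.6 m.
Hydraulic radius R = A/P = 14.4/12.6 = 1.1429 m.
Velocity V = (1/n)*R^(2/3)*S^(1/2) = (1/0.023)*1.1429^(2/3)*0.0061^(1/2) = 3.7119 m/s.
Discharge Q = A * V = 14.4 * 3.7119 = 53.452 m^3/s.

53.452


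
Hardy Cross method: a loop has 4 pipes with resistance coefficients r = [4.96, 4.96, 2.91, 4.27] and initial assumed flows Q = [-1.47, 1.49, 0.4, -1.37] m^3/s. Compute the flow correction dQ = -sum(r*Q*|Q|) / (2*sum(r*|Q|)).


Numerator terms (r*Q*|Q|): 4.96*-1.47*|-1.47| = -10.7181; 4.96*1.49*|1.49| = 11.0117; 2.91*0.4*|0.4| = 0.4656; 4.27*-1.37*|-1.37| = -8.0144.
Sum of numerator = -7.2551.
Denominator terms (r*|Q|): 4.96*|-1.47| = 7.2912; 4.96*|1.49| = 7.3904; 2.91*|0.4| = 1.164; 4.27*|-1.37| = 5.8499.
2 * sum of denominator = 2 * 21.6955 = 43.391.
dQ = --7.2551 / 43.391 = 0.1672 m^3/s.

0.1672


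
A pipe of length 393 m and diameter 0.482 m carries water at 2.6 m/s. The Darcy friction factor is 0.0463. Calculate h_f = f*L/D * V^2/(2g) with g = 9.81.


Darcy-Weisbach equation: h_f = f * (L/D) * V^2/(2g).
f * L/D = 0.0463 * 393/0.482 = 37.7508.
V^2/(2g) = 2.6^2 / (2*9.81) = 6.76 / 19.62 = 0.3445 m.
h_f = 37.7508 * 0.3445 = 13.007 m.

13.007


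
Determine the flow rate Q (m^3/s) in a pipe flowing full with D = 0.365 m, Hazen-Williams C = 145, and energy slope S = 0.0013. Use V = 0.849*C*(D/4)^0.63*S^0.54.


For a full circular pipe, R = D/4 = 0.365/4 = 0.0912 m.
V = 0.849 * 145 * 0.0912^0.63 * 0.0013^0.54
  = 0.849 * 145 * 0.221282 * 0.027639
  = 0.7529 m/s.
Pipe area A = pi*D^2/4 = pi*0.365^2/4 = 0.1046 m^2.
Q = A * V = 0.1046 * 0.7529 = 0.0788 m^3/s.

0.0788


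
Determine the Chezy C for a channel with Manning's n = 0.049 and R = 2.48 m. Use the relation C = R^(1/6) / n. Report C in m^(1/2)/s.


The Chezy coefficient relates to Manning's n through C = R^(1/6) / n.
R^(1/6) = 2.48^(1/6) = 1.163435.
C = 1.163435 / 0.049 = 23.74 m^(1/2)/s.

23.74


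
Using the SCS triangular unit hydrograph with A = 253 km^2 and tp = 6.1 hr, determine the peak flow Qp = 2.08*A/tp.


SCS formula: Qp = 2.08 * A / tp.
Qp = 2.08 * 253 / 6.1
   = 526.24 / 6.1
   = 86.27 m^3/s per cm.

86.27


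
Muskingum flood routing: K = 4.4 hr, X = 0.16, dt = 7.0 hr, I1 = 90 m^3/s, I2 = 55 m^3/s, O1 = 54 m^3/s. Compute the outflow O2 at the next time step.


Muskingum coefficients:
denom = 2*K*(1-X) + dt = 2*4.4*(1-0.16) + 7.0 = 14.392.
C0 = (dt - 2*K*X)/denom = (7.0 - 2*4.4*0.16)/14.392 = 0.3885.
C1 = (dt + 2*K*X)/denom = (7.0 + 2*4.4*0.16)/14.392 = 0.5842.
C2 = (2*K*(1-X) - dt)/denom = 0.0272.
O2 = C0*I2 + C1*I1 + C2*O1
   = 0.3885*55 + 0.5842*90 + 0.0272*54
   = 75.42 m^3/s.

75.42


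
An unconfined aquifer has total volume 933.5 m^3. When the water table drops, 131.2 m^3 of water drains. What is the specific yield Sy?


Specific yield Sy = Volume drained / Total volume.
Sy = 131.2 / 933.5
   = 0.1405.

0.1405


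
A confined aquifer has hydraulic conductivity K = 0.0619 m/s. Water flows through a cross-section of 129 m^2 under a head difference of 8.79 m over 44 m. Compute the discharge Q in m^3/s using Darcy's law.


Darcy's law: Q = K * A * i, where i = dh/L.
Hydraulic gradient i = 8.79 / 44 = 0.199773.
Q = 0.0619 * 129 * 0.199773
  = 1.5952 m^3/s.

1.5952


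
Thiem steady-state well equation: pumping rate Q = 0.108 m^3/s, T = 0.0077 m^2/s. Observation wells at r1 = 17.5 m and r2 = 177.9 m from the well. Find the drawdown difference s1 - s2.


Thiem equation: s1 - s2 = Q/(2*pi*T) * ln(r2/r1).
ln(r2/r1) = ln(177.9/17.5) = 2.319.
Q/(2*pi*T) = 0.108 / (2*pi*0.0077) = 0.108 / 0.0484 = 2.2323.
s1 - s2 = 2.2323 * 2.319 = 5.1768 m.

5.1768


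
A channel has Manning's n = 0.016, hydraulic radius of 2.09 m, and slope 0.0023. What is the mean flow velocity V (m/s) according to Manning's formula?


Manning's equation gives V = (1/n) * R^(2/3) * S^(1/2).
First, compute R^(2/3) = 2.09^(2/3) = 1.6347.
Next, S^(1/2) = 0.0023^(1/2) = 0.047958.
Then 1/n = 1/0.016 = 62.5.
V = 62.5 * 1.6347 * 0.047958 = 4.8998 m/s.

4.8998


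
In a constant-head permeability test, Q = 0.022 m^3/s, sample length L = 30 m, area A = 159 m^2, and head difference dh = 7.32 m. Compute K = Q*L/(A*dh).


From K = Q*L / (A*dh):
Numerator: Q*L = 0.022 * 30 = 0.66.
Denominator: A*dh = 159 * 7.32 = 1163.88.
K = 0.66 / 1163.88 = 0.000567 m/s.

0.000567


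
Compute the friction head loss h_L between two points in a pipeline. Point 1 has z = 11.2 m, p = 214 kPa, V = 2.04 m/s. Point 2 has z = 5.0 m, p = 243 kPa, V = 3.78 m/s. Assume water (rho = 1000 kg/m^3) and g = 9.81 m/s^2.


Total head at each section: H = z + p/(rho*g) + V^2/(2g).
H1 = 11.2 + 214*1000/(1000*9.81) + 2.04^2/(2*9.81)
   = 11.2 + 21.814 + 0.2121
   = 33.227 m.
H2 = 5.0 + 243*1000/(1000*9.81) + 3.78^2/(2*9.81)
   = 5.0 + 24.771 + 0.7283
   = 30.499 m.
h_L = H1 - H2 = 33.227 - 30.499 = 2.728 m.

2.728


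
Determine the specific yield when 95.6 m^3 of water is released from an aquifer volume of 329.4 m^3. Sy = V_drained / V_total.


Specific yield Sy = Volume drained / Total volume.
Sy = 95.6 / 329.4
   = 0.2902.

0.2902


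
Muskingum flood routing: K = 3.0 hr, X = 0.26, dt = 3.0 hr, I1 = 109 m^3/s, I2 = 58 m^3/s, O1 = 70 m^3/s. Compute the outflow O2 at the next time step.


Muskingum coefficients:
denom = 2*K*(1-X) + dt = 2*3.0*(1-0.26) + 3.0 = 7.44.
C0 = (dt - 2*K*X)/denom = (3.0 - 2*3.0*0.26)/7.44 = 0.1935.
C1 = (dt + 2*K*X)/denom = (3.0 + 2*3.0*0.26)/7.44 = 0.6129.
C2 = (2*K*(1-X) - dt)/denom = 0.1935.
O2 = C0*I2 + C1*I1 + C2*O1
   = 0.1935*58 + 0.6129*109 + 0.1935*70
   = 91.58 m^3/s.

91.58


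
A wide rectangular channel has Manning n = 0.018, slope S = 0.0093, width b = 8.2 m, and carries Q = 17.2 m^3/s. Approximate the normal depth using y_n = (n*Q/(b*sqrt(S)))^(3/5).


We use the wide-channel approximation y_n = (n*Q/(b*sqrt(S)))^(3/5).
sqrt(S) = sqrt(0.0093) = 0.096437.
Numerator: n*Q = 0.018 * 17.2 = 0.3096.
Denominator: b*sqrt(S) = 8.2 * 0.096437 = 0.790783.
arg = 0.3915.
y_n = 0.3915^(3/5) = 0.5697 m.

0.5697


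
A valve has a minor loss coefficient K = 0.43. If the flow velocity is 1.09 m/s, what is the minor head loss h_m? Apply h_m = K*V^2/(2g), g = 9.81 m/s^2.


Minor loss formula: h_m = K * V^2/(2g).
V^2 = 1.09^2 = 1.1881.
V^2/(2g) = 1.1881 / 19.62 = 0.0606 m.
h_m = 0.43 * 0.0606 = 0.026 m.

0.026


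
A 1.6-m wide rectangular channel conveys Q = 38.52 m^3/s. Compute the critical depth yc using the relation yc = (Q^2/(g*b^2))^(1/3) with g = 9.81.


Using yc = (Q^2 / (g * b^2))^(1/3):
Q^2 = 38.52^2 = 1483.79.
g * b^2 = 9.81 * 1.6^2 = 9.81 * 2.56 = 25.11.
Q^2 / (g*b^2) = 1483.79 / 25.11 = 59.0916.
yc = 59.0916^(1/3) = 3.8948 m.

3.8948


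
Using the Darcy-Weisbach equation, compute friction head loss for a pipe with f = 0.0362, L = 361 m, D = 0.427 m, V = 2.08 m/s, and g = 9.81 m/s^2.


Darcy-Weisbach equation: h_f = f * (L/D) * V^2/(2g).
f * L/D = 0.0362 * 361/0.427 = 30.6047.
V^2/(2g) = 2.08^2 / (2*9.81) = 4.3264 / 19.62 = 0.2205 m.
h_f = 30.6047 * 0.2205 = 6.749 m.

6.749


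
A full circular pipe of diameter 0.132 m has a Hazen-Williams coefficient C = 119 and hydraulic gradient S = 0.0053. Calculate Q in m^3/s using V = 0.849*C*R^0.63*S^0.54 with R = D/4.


For a full circular pipe, R = D/4 = 0.132/4 = 0.033 m.
V = 0.849 * 119 * 0.033^0.63 * 0.0053^0.54
  = 0.849 * 119 * 0.116591 * 0.059035
  = 0.6954 m/s.
Pipe area A = pi*D^2/4 = pi*0.132^2/4 = 0.0137 m^2.
Q = A * V = 0.0137 * 0.6954 = 0.0095 m^3/s.

0.0095


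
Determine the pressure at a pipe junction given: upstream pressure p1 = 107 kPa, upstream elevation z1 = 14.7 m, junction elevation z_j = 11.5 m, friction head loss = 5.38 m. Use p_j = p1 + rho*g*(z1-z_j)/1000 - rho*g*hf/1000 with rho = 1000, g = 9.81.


Junction pressure: p_j = p1 + rho*g*(z1 - z_j)/1000 - rho*g*hf/1000.
Elevation term = 1000*9.81*(14.7 - 11.5)/1000 = 31.392 kPa.
Friction term = 1000*9.81*5.38/1000 = 52.778 kPa.
p_j = 107 + 31.392 - 52.778 = 85.61 kPa.

85.61


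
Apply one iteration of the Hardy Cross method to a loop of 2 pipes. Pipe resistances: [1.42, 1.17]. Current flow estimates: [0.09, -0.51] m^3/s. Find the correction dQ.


Numerator terms (r*Q*|Q|): 1.42*0.09*|0.09| = 0.0115; 1.17*-0.51*|-0.51| = -0.3043.
Sum of numerator = -0.2928.
Denominator terms (r*|Q|): 1.42*|0.09| = 0.1278; 1.17*|-0.51| = 0.5967.
2 * sum of denominator = 2 * 0.7245 = 1.449.
dQ = --0.2928 / 1.449 = 0.2021 m^3/s.

0.2021


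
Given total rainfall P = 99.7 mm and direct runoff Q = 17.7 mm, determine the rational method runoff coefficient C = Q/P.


The runoff coefficient C = runoff depth / rainfall depth.
C = 17.7 / 99.7
  = 0.1775.

0.1775


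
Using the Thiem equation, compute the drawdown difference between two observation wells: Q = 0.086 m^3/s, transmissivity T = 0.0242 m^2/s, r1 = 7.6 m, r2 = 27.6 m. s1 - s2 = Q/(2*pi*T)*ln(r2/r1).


Thiem equation: s1 - s2 = Q/(2*pi*T) * ln(r2/r1).
ln(r2/r1) = ln(27.6/7.6) = 1.2897.
Q/(2*pi*T) = 0.086 / (2*pi*0.0242) = 0.086 / 0.1521 = 0.5656.
s1 - s2 = 0.5656 * 1.2897 = 0.7294 m.

0.7294


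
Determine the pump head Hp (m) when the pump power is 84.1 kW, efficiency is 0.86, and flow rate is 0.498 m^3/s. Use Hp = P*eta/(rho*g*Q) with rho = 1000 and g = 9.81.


Pump head formula: Hp = P * eta / (rho * g * Q).
Numerator: P * eta = 84.1 * 1000 * 0.86 = 72326.0 W.
Denominator: rho * g * Q = 1000 * 9.81 * 0.498 = 4885.38.
Hp = 72326.0 / 4885.38 = 14.8 m.

14.8


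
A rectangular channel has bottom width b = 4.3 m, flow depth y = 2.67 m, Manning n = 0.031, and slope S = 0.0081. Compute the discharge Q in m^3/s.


For a rectangular channel, the cross-sectional area A = b * y = 4.3 * 2.67 = 11.48 m^2.
The wetted perimeter P = b + 2y = 4.3 + 2*2.67 = 9.64 m.
Hydraulic radius R = A/P = 11.48/9.64 = 1.191 m.
Velocity V = (1/n)*R^(2/3)*S^(1/2) = (1/0.031)*1.191^(2/3)*0.0081^(1/2) = 3.262 m/s.
Discharge Q = A * V = 11.48 * 3.262 = 37.451 m^3/s.

37.451


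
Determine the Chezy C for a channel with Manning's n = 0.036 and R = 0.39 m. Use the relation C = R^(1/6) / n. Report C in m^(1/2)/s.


The Chezy coefficient relates to Manning's n through C = R^(1/6) / n.
R^(1/6) = 0.39^(1/6) = 0.85476.
C = 0.85476 / 0.036 = 23.74 m^(1/2)/s.

23.74


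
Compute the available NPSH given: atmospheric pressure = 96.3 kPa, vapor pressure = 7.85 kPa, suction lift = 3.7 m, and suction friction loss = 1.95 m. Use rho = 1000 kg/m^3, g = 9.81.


NPSHa = p_atm/(rho*g) - z_s - hf_s - p_vap/(rho*g).
p_atm/(rho*g) = 96.3*1000 / (1000*9.81) = 9.817 m.
p_vap/(rho*g) = 7.85*1000 / (1000*9.81) = 0.8 m.
NPSHa = 9.817 - 3.7 - 1.95 - 0.8
      = 3.37 m.

3.37


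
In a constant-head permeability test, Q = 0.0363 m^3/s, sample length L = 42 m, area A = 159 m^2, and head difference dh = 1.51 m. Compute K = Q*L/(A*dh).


From K = Q*L / (A*dh):
Numerator: Q*L = 0.0363 * 42 = 1.5246.
Denominator: A*dh = 159 * 1.51 = 240.09.
K = 1.5246 / 240.09 = 0.00635 m/s.

0.00635


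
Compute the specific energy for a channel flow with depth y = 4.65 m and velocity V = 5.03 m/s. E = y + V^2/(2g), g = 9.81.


Specific energy E = y + V^2/(2g).
Velocity head = V^2/(2g) = 5.03^2 / (2*9.81) = 25.3009 / 19.62 = 1.2895 m.
E = 4.65 + 1.2895 = 5.9395 m.

5.9395


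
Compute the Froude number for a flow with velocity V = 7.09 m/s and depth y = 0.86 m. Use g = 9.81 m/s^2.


The Froude number is defined as Fr = V / sqrt(g*y).
g*y = 9.81 * 0.86 = 8.4366.
sqrt(g*y) = sqrt(8.4366) = 2.9046.
Fr = 7.09 / 2.9046 = 2.441.

2.441


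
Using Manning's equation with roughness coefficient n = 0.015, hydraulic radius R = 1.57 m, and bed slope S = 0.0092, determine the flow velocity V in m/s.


Manning's equation gives V = (1/n) * R^(2/3) * S^(1/2).
First, compute R^(2/3) = 1.57^(2/3) = 1.3508.
Next, S^(1/2) = 0.0092^(1/2) = 0.095917.
Then 1/n = 1/0.015 = 66.67.
V = 66.67 * 1.3508 * 0.095917 = 8.6378 m/s.

8.6378


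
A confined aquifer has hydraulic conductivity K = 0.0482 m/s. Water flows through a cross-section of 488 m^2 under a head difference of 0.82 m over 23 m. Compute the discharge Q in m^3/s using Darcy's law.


Darcy's law: Q = K * A * i, where i = dh/L.
Hydraulic gradient i = 0.82 / 23 = 0.035652.
Q = 0.0482 * 488 * 0.035652
  = 0.8386 m^3/s.

0.8386


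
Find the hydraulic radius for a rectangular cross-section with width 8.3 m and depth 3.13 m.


For a rectangular section:
Flow area A = b * y = 8.3 * 3.13 = 25.98 m^2.
Wetted perimeter P = b + 2y = 8.3 + 2*3.13 = 14.56 m.
Hydraulic radius R = A/P = 25.98 / 14.56 = 1.7843 m.

1.7843


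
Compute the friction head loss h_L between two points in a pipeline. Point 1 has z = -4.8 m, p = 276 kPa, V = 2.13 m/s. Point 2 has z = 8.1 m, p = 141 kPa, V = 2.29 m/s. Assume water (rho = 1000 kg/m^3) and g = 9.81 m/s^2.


Total head at each section: H = z + p/(rho*g) + V^2/(2g).
H1 = -4.8 + 276*1000/(1000*9.81) + 2.13^2/(2*9.81)
   = -4.8 + 28.135 + 0.2312
   = 23.566 m.
H2 = 8.1 + 141*1000/(1000*9.81) + 2.29^2/(2*9.81)
   = 8.1 + 14.373 + 0.2673
   = 22.74 m.
h_L = H1 - H2 = 23.566 - 22.74 = 0.825 m.

0.825


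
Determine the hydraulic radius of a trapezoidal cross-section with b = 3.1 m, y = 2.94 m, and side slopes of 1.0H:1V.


For a trapezoidal section with side slope z:
A = (b + z*y)*y = (3.1 + 1.0*2.94)*2.94 = 17.758 m^2.
P = b + 2*y*sqrt(1 + z^2) = 3.1 + 2*2.94*sqrt(1 + 1.0^2) = 11.416 m.
R = A/P = 17.758 / 11.416 = 1.5556 m.

1.5556


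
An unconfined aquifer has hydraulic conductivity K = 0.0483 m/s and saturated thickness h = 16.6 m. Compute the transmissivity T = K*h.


Transmissivity is defined as T = K * h.
T = 0.0483 * 16.6
  = 0.8018 m^2/s.

0.8018


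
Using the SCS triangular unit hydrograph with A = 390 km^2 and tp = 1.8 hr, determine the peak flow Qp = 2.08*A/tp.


SCS formula: Qp = 2.08 * A / tp.
Qp = 2.08 * 390 / 1.8
   = 811.2 / 1.8
   = 450.67 m^3/s per cm.

450.67


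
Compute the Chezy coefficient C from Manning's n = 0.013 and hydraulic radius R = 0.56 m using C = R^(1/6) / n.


The Chezy coefficient relates to Manning's n through C = R^(1/6) / n.
R^(1/6) = 0.56^(1/6) = 0.907886.
C = 0.907886 / 0.013 = 69.84 m^(1/2)/s.

69.84


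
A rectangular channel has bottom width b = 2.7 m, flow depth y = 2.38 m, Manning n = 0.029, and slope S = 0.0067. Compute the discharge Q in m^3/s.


For a rectangular channel, the cross-sectional area A = b * y = 2.7 * 2.38 = 6.43 m^2.
The wetted perimeter P = b + 2y = 2.7 + 2*2.38 = 7.46 m.
Hydraulic radius R = A/P = 6.43/7.46 = 0.8614 m.
Velocity V = (1/n)*R^(2/3)*S^(1/2) = (1/0.029)*0.8614^(2/3)*0.0067^(1/2) = 2.5553 m/s.
Discharge Q = A * V = 6.43 * 2.5553 = 16.42 m^3/s.

16.42


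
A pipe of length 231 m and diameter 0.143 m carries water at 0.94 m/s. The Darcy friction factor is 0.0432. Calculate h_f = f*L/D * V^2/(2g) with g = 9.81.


Darcy-Weisbach equation: h_f = f * (L/D) * V^2/(2g).
f * L/D = 0.0432 * 231/0.143 = 69.7846.
V^2/(2g) = 0.94^2 / (2*9.81) = 0.8836 / 19.62 = 0.045 m.
h_f = 69.7846 * 0.045 = 3.143 m.

3.143


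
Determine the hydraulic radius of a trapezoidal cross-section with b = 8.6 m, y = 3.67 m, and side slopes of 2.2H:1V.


For a trapezoidal section with side slope z:
A = (b + z*y)*y = (8.6 + 2.2*3.67)*3.67 = 61.194 m^2.
P = b + 2*y*sqrt(1 + z^2) = 8.6 + 2*3.67*sqrt(1 + 2.2^2) = 26.338 m.
R = A/P = 61.194 / 26.338 = 2.3234 m.

2.3234


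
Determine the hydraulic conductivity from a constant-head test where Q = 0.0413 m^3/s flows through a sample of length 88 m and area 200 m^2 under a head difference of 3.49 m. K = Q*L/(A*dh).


From K = Q*L / (A*dh):
Numerator: Q*L = 0.0413 * 88 = 3.6344.
Denominator: A*dh = 200 * 3.49 = 698.0.
K = 3.6344 / 698.0 = 0.005207 m/s.

0.005207


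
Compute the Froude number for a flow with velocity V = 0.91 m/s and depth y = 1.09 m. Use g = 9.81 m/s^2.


The Froude number is defined as Fr = V / sqrt(g*y).
g*y = 9.81 * 1.09 = 10.6929.
sqrt(g*y) = sqrt(10.6929) = 3.27.
Fr = 0.91 / 3.27 = 0.2783.

0.2783


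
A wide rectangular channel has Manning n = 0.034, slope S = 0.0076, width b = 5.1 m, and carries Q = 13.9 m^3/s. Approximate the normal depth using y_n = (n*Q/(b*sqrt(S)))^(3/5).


We use the wide-channel approximation y_n = (n*Q/(b*sqrt(S)))^(3/5).
sqrt(S) = sqrt(0.0076) = 0.087178.
Numerator: n*Q = 0.034 * 13.9 = 0.4726.
Denominator: b*sqrt(S) = 5.1 * 0.087178 = 0.444608.
arg = 1.063.
y_n = 1.063^(3/5) = 1.0373 m.

1.0373


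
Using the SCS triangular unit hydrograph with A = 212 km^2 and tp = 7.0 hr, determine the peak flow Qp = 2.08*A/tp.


SCS formula: Qp = 2.08 * A / tp.
Qp = 2.08 * 212 / 7.0
   = 440.96 / 7.0
   = 62.99 m^3/s per cm.

62.99


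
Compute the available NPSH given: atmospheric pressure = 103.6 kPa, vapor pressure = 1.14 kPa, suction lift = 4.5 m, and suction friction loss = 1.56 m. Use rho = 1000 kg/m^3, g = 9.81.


NPSHa = p_atm/(rho*g) - z_s - hf_s - p_vap/(rho*g).
p_atm/(rho*g) = 103.6*1000 / (1000*9.81) = 10.561 m.
p_vap/(rho*g) = 1.14*1000 / (1000*9.81) = 0.116 m.
NPSHa = 10.561 - 4.5 - 1.56 - 0.116
      = 4.38 m.

4.38


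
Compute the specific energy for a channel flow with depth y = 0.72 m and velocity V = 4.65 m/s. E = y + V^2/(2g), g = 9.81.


Specific energy E = y + V^2/(2g).
Velocity head = V^2/(2g) = 4.65^2 / (2*9.81) = 21.6225 / 19.62 = 1.1021 m.
E = 0.72 + 1.1021 = 1.8221 m.

1.8221


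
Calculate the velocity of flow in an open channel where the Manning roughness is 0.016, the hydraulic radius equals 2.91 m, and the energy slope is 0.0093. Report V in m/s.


Manning's equation gives V = (1/n) * R^(2/3) * S^(1/2).
First, compute R^(2/3) = 2.91^(2/3) = 2.0383.
Next, S^(1/2) = 0.0093^(1/2) = 0.096437.
Then 1/n = 1/0.016 = 62.5.
V = 62.5 * 2.0383 * 0.096437 = 12.2852 m/s.

12.2852


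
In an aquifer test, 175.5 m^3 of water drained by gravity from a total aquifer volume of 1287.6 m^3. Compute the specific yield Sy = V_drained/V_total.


Specific yield Sy = Volume drained / Total volume.
Sy = 175.5 / 1287.6
   = 0.1363.

0.1363


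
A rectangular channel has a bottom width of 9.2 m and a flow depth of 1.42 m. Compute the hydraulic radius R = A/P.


For a rectangular section:
Flow area A = b * y = 9.2 * 1.42 = 13.06 m^2.
Wetted perimeter P = b + 2y = 9.2 + 2*1.42 = 12.04 m.
Hydraulic radius R = A/P = 13.06 / 12.04 = 1.085 m.

1.085


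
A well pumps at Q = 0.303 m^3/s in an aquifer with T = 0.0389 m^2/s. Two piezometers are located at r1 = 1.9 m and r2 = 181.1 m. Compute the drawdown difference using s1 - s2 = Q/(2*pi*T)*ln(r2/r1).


Thiem equation: s1 - s2 = Q/(2*pi*T) * ln(r2/r1).
ln(r2/r1) = ln(181.1/1.9) = 4.5572.
Q/(2*pi*T) = 0.303 / (2*pi*0.0389) = 0.303 / 0.2444 = 1.2397.
s1 - s2 = 1.2397 * 4.5572 = 5.6495 m.

5.6495


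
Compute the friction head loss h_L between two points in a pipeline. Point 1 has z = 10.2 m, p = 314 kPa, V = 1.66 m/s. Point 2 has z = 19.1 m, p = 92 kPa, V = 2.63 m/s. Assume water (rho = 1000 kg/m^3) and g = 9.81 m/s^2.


Total head at each section: H = z + p/(rho*g) + V^2/(2g).
H1 = 10.2 + 314*1000/(1000*9.81) + 1.66^2/(2*9.81)
   = 10.2 + 32.008 + 0.1404
   = 42.349 m.
H2 = 19.1 + 92*1000/(1000*9.81) + 2.63^2/(2*9.81)
   = 19.1 + 9.378 + 0.3525
   = 28.831 m.
h_L = H1 - H2 = 42.349 - 28.831 = 13.518 m.

13.518


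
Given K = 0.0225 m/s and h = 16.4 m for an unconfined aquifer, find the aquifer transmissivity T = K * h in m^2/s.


Transmissivity is defined as T = K * h.
T = 0.0225 * 16.4
  = 0.369 m^2/s.

0.369


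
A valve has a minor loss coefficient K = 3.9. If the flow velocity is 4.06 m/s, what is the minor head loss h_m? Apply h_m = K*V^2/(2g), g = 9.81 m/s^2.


Minor loss formula: h_m = K * V^2/(2g).
V^2 = 4.06^2 = 16.4836.
V^2/(2g) = 16.4836 / 19.62 = 0.8401 m.
h_m = 3.9 * 0.8401 = 3.2766 m.

3.2766


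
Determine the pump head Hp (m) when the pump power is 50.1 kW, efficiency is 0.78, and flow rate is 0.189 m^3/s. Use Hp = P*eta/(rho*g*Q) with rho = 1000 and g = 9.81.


Pump head formula: Hp = P * eta / (rho * g * Q).
Numerator: P * eta = 50.1 * 1000 * 0.78 = 39078.0 W.
Denominator: rho * g * Q = 1000 * 9.81 * 0.189 = 1854.09.
Hp = 39078.0 / 1854.09 = 21.08 m.

21.08


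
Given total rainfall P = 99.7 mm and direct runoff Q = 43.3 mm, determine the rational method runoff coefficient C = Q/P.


The runoff coefficient C = runoff depth / rainfall depth.
C = 43.3 / 99.7
  = 0.4343.

0.4343


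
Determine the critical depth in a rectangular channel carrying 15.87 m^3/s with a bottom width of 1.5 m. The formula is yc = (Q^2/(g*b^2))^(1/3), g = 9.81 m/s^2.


Using yc = (Q^2 / (g * b^2))^(1/3):
Q^2 = 15.87^2 = 251.86.
g * b^2 = 9.81 * 1.5^2 = 9.81 * 2.25 = 22.07.
Q^2 / (g*b^2) = 251.86 / 22.07 = 11.4119.
yc = 11.4119^(1/3) = 2.2513 m.

2.2513


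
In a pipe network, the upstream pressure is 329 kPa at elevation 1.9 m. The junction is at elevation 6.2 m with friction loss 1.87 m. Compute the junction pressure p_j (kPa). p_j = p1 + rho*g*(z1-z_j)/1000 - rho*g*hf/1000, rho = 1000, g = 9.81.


Junction pressure: p_j = p1 + rho*g*(z1 - z_j)/1000 - rho*g*hf/1000.
Elevation term = 1000*9.81*(1.9 - 6.2)/1000 = -42.183 kPa.
Friction term = 1000*9.81*1.87/1000 = 18.345 kPa.
p_j = 329 + -42.183 - 18.345 = 268.47 kPa.

268.47


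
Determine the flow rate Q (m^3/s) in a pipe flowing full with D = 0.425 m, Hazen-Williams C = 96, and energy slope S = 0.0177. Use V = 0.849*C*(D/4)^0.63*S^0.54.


For a full circular pipe, R = D/4 = 0.425/4 = 0.1062 m.
V = 0.849 * 96 * 0.1062^0.63 * 0.0177^0.54
  = 0.849 * 96 * 0.243549 * 0.113215
  = 2.2474 m/s.
Pipe area A = pi*D^2/4 = pi*0.425^2/4 = 0.1419 m^2.
Q = A * V = 0.1419 * 2.2474 = 0.3188 m^3/s.

0.3188


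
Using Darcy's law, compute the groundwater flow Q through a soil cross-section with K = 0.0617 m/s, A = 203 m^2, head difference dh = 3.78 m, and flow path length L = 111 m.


Darcy's law: Q = K * A * i, where i = dh/L.
Hydraulic gradient i = 3.78 / 111 = 0.034054.
Q = 0.0617 * 203 * 0.034054
  = 0.4265 m^3/s.

0.4265


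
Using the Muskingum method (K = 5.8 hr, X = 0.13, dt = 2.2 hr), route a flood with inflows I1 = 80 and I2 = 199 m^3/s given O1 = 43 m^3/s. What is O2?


Muskingum coefficients:
denom = 2*K*(1-X) + dt = 2*5.8*(1-0.13) + 2.2 = 12.292.
C0 = (dt - 2*K*X)/denom = (2.2 - 2*5.8*0.13)/12.292 = 0.0563.
C1 = (dt + 2*K*X)/denom = (2.2 + 2*5.8*0.13)/12.292 = 0.3017.
C2 = (2*K*(1-X) - dt)/denom = 0.642.
O2 = C0*I2 + C1*I1 + C2*O1
   = 0.0563*199 + 0.3017*80 + 0.642*43
   = 62.94 m^3/s.

62.94


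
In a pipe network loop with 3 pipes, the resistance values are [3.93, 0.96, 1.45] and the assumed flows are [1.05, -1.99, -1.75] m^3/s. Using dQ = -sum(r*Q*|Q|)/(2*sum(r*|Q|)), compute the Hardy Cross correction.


Numerator terms (r*Q*|Q|): 3.93*1.05*|1.05| = 4.3328; 0.96*-1.99*|-1.99| = -3.8017; 1.45*-1.75*|-1.75| = -4.4406.
Sum of numerator = -3.9095.
Denominator terms (r*|Q|): 3.93*|1.05| = 4.1265; 0.96*|-1.99| = 1.9104; 1.45*|-1.75| = 2.5375.
2 * sum of denominator = 2 * 8.5744 = 17.1488.
dQ = --3.9095 / 17.1488 = 0.228 m^3/s.

0.228


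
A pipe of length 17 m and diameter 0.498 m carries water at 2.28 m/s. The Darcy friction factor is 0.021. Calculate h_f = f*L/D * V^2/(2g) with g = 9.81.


Darcy-Weisbach equation: h_f = f * (L/D) * V^2/(2g).
f * L/D = 0.021 * 17/0.498 = 0.7169.
V^2/(2g) = 2.28^2 / (2*9.81) = 5.1984 / 19.62 = 0.265 m.
h_f = 0.7169 * 0.265 = 0.19 m.

0.19


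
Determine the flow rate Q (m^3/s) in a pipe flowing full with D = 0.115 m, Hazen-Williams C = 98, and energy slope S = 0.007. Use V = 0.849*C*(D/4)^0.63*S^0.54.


For a full circular pipe, R = D/4 = 0.115/4 = 0.0288 m.
V = 0.849 * 98 * 0.0288^0.63 * 0.007^0.54
  = 0.849 * 98 * 0.106891 * 0.068605
  = 0.6101 m/s.
Pipe area A = pi*D^2/4 = pi*0.115^2/4 = 0.0104 m^2.
Q = A * V = 0.0104 * 0.6101 = 0.0063 m^3/s.

0.0063


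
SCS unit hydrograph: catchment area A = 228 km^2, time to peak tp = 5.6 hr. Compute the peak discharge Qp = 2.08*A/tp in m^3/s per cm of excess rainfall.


SCS formula: Qp = 2.08 * A / tp.
Qp = 2.08 * 228 / 5.6
   = 474.24 / 5.6
   = 84.69 m^3/s per cm.

84.69


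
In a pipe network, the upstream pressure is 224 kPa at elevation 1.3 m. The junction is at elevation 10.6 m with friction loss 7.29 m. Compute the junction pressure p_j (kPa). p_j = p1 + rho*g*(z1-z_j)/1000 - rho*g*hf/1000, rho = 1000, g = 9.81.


Junction pressure: p_j = p1 + rho*g*(z1 - z_j)/1000 - rho*g*hf/1000.
Elevation term = 1000*9.81*(1.3 - 10.6)/1000 = -91.233 kPa.
Friction term = 1000*9.81*7.29/1000 = 71.515 kPa.
p_j = 224 + -91.233 - 71.515 = 61.25 kPa.

61.25


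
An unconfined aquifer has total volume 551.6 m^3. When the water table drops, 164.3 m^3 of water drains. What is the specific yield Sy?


Specific yield Sy = Volume drained / Total volume.
Sy = 164.3 / 551.6
   = 0.2979.

0.2979


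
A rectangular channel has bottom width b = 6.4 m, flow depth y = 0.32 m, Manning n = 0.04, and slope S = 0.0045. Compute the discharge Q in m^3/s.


For a rectangular channel, the cross-sectional area A = b * y = 6.4 * 0.32 = 2.05 m^2.
The wetted perimeter P = b + 2y = 6.4 + 2*0.32 = 7.04 m.
Hydraulic radius R = A/P = 2.05/7.04 = 0.2909 m.
Velocity V = (1/n)*R^(2/3)*S^(1/2) = (1/0.04)*0.2909^(2/3)*0.0045^(1/2) = 0.7363 m/s.
Discharge Q = A * V = 2.05 * 0.7363 = 1.508 m^3/s.

1.508


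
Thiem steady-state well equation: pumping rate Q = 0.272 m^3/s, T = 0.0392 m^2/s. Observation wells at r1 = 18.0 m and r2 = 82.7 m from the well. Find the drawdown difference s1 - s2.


Thiem equation: s1 - s2 = Q/(2*pi*T) * ln(r2/r1).
ln(r2/r1) = ln(82.7/18.0) = 1.5248.
Q/(2*pi*T) = 0.272 / (2*pi*0.0392) = 0.272 / 0.2463 = 1.1043.
s1 - s2 = 1.1043 * 1.5248 = 1.684 m.

1.684


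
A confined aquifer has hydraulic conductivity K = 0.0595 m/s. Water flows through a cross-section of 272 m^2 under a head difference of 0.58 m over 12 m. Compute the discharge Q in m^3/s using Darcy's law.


Darcy's law: Q = K * A * i, where i = dh/L.
Hydraulic gradient i = 0.58 / 12 = 0.048333.
Q = 0.0595 * 272 * 0.048333
  = 0.7822 m^3/s.

0.7822


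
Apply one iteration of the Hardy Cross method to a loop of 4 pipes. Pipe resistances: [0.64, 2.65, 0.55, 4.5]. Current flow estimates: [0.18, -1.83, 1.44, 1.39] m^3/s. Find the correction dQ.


Numerator terms (r*Q*|Q|): 0.64*0.18*|0.18| = 0.0207; 2.65*-1.83*|-1.83| = -8.8746; 0.55*1.44*|1.44| = 1.1405; 4.5*1.39*|1.39| = 8.6944.
Sum of numerator = 0.9811.
Denominator terms (r*|Q|): 0.64*|0.18| = 0.1152; 2.65*|-1.83| = 4.8495; 0.55*|1.44| = 0.792; 4.5*|1.39| = 6.255.
2 * sum of denominator = 2 * 12.0117 = 24.0234.
dQ = -0.9811 / 24.0234 = -0.0408 m^3/s.

-0.0408


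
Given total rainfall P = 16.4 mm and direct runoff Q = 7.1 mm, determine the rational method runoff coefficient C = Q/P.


The runoff coefficient C = runoff depth / rainfall depth.
C = 7.1 / 16.4
  = 0.4329.

0.4329


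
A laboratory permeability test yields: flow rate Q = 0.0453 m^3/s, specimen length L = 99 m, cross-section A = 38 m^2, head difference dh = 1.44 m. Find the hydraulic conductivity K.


From K = Q*L / (A*dh):
Numerator: Q*L = 0.0453 * 99 = 4.4847.
Denominator: A*dh = 38 * 1.44 = 54.72.
K = 4.4847 / 54.72 = 0.081957 m/s.

0.081957


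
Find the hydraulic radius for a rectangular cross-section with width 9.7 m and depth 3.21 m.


For a rectangular section:
Flow area A = b * y = 9.7 * 3.21 = 31.14 m^2.
Wetted perimeter P = b + 2y = 9.7 + 2*3.21 = 16.12 m.
Hydraulic radius R = A/P = 31.14 / 16.12 = 1.9316 m.

1.9316


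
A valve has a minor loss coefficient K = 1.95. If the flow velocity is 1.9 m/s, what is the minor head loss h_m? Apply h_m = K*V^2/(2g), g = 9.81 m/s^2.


Minor loss formula: h_m = K * V^2/(2g).
V^2 = 1.9^2 = 3.61.
V^2/(2g) = 3.61 / 19.62 = 0.184 m.
h_m = 1.95 * 0.184 = 0.3588 m.

0.3588


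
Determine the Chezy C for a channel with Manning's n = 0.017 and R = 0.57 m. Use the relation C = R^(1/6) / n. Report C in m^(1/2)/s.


The Chezy coefficient relates to Manning's n through C = R^(1/6) / n.
R^(1/6) = 0.57^(1/6) = 0.910568.
C = 0.910568 / 0.017 = 53.56 m^(1/2)/s.

53.56


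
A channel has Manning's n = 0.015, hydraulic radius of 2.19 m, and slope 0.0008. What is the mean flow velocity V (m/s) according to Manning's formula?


Manning's equation gives V = (1/n) * R^(2/3) * S^(1/2).
First, compute R^(2/3) = 2.19^(2/3) = 1.6864.
Next, S^(1/2) = 0.0008^(1/2) = 0.028284.
Then 1/n = 1/0.015 = 66.67.
V = 66.67 * 1.6864 * 0.028284 = 3.1799 m/s.

3.1799


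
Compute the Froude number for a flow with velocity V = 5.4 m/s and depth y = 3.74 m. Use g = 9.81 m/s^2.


The Froude number is defined as Fr = V / sqrt(g*y).
g*y = 9.81 * 3.74 = 36.6894.
sqrt(g*y) = sqrt(36.6894) = 6.0572.
Fr = 5.4 / 6.0572 = 0.8915.

0.8915


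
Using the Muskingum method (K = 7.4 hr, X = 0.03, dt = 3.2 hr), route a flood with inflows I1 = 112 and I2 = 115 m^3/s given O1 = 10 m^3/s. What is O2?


Muskingum coefficients:
denom = 2*K*(1-X) + dt = 2*7.4*(1-0.03) + 3.2 = 17.556.
C0 = (dt - 2*K*X)/denom = (3.2 - 2*7.4*0.03)/17.556 = 0.157.
C1 = (dt + 2*K*X)/denom = (3.2 + 2*7.4*0.03)/17.556 = 0.2076.
C2 = (2*K*(1-X) - dt)/denom = 0.6355.
O2 = C0*I2 + C1*I1 + C2*O1
   = 0.157*115 + 0.2076*112 + 0.6355*10
   = 47.65 m^3/s.

47.65


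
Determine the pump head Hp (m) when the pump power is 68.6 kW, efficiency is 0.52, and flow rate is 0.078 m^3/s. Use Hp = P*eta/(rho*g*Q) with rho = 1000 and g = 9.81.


Pump head formula: Hp = P * eta / (rho * g * Q).
Numerator: P * eta = 68.6 * 1000 * 0.52 = 35672.0 W.
Denominator: rho * g * Q = 1000 * 9.81 * 0.078 = 765.18.
Hp = 35672.0 / 765.18 = 46.62 m.

46.62


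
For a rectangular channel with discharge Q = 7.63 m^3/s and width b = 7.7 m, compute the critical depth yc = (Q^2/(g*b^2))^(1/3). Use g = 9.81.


Using yc = (Q^2 / (g * b^2))^(1/3):
Q^2 = 7.63^2 = 58.22.
g * b^2 = 9.81 * 7.7^2 = 9.81 * 59.29 = 581.63.
Q^2 / (g*b^2) = 58.22 / 581.63 = 0.1001.
yc = 0.1001^(1/3) = 0.4643 m.

0.4643


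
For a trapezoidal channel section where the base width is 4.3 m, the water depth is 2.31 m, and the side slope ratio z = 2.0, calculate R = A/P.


For a trapezoidal section with side slope z:
A = (b + z*y)*y = (4.3 + 2.0*2.31)*2.31 = 20.605 m^2.
P = b + 2*y*sqrt(1 + z^2) = 4.3 + 2*2.31*sqrt(1 + 2.0^2) = 14.631 m.
R = A/P = 20.605 / 14.631 = 1.4084 m.

1.4084


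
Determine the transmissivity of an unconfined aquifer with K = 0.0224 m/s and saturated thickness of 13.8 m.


Transmissivity is defined as T = K * h.
T = 0.0224 * 13.8
  = 0.3091 m^2/s.

0.3091


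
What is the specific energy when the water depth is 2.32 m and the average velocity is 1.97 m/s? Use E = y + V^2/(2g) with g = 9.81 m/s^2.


Specific energy E = y + V^2/(2g).
Velocity head = V^2/(2g) = 1.97^2 / (2*9.81) = 3.8809 / 19.62 = 0.1978 m.
E = 2.32 + 0.1978 = 2.5178 m.

2.5178


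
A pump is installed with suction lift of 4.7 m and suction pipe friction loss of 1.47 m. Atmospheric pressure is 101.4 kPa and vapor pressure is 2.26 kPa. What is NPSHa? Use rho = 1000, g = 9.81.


NPSHa = p_atm/(rho*g) - z_s - hf_s - p_vap/(rho*g).
p_atm/(rho*g) = 101.4*1000 / (1000*9.81) = 10.336 m.
p_vap/(rho*g) = 2.26*1000 / (1000*9.81) = 0.23 m.
NPSHa = 10.336 - 4.7 - 1.47 - 0.23
      = 3.94 m.

3.94


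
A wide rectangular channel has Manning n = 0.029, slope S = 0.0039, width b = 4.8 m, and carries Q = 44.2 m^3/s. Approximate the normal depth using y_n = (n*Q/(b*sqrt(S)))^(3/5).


We use the wide-channel approximation y_n = (n*Q/(b*sqrt(S)))^(3/5).
sqrt(S) = sqrt(0.0039) = 0.06245.
Numerator: n*Q = 0.029 * 44.2 = 1.2818.
Denominator: b*sqrt(S) = 4.8 * 0.06245 = 0.29976.
arg = 4.2761.
y_n = 4.2761^(3/5) = 2.3913 m.

2.3913


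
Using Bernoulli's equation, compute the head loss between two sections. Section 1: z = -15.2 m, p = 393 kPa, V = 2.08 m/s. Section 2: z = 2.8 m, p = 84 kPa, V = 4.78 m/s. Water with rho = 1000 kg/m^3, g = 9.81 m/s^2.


Total head at each section: H = z + p/(rho*g) + V^2/(2g).
H1 = -15.2 + 393*1000/(1000*9.81) + 2.08^2/(2*9.81)
   = -15.2 + 40.061 + 0.2205
   = 25.082 m.
H2 = 2.8 + 84*1000/(1000*9.81) + 4.78^2/(2*9.81)
   = 2.8 + 8.563 + 1.1645
   = 12.527 m.
h_L = H1 - H2 = 25.082 - 12.527 = 12.554 m.

12.554


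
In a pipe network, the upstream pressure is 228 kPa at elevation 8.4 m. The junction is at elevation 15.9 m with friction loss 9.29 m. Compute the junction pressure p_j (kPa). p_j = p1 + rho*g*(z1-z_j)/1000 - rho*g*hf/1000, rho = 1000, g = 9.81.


Junction pressure: p_j = p1 + rho*g*(z1 - z_j)/1000 - rho*g*hf/1000.
Elevation term = 1000*9.81*(8.4 - 15.9)/1000 = -73.575 kPa.
Friction term = 1000*9.81*9.29/1000 = 91.135 kPa.
p_j = 228 + -73.575 - 91.135 = 63.29 kPa.

63.29


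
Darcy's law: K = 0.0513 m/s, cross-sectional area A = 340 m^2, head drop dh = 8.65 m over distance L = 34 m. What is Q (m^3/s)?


Darcy's law: Q = K * A * i, where i = dh/L.
Hydraulic gradient i = 8.65 / 34 = 0.254412.
Q = 0.0513 * 340 * 0.254412
  = 4.4375 m^3/s.

4.4375


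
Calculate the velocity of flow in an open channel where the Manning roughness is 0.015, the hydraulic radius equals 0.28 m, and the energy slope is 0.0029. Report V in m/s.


Manning's equation gives V = (1/n) * R^(2/3) * S^(1/2).
First, compute R^(2/3) = 0.28^(2/3) = 0.428.
Next, S^(1/2) = 0.0029^(1/2) = 0.053852.
Then 1/n = 1/0.015 = 66.67.
V = 66.67 * 0.428 * 0.053852 = 1.5365 m/s.

1.5365


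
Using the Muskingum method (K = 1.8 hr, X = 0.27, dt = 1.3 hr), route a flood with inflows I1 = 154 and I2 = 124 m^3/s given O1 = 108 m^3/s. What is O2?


Muskingum coefficients:
denom = 2*K*(1-X) + dt = 2*1.8*(1-0.27) + 1.3 = 3.928.
C0 = (dt - 2*K*X)/denom = (1.3 - 2*1.8*0.27)/3.928 = 0.0835.
C1 = (dt + 2*K*X)/denom = (1.3 + 2*1.8*0.27)/3.928 = 0.5784.
C2 = (2*K*(1-X) - dt)/denom = 0.3381.
O2 = C0*I2 + C1*I1 + C2*O1
   = 0.0835*124 + 0.5784*154 + 0.3381*108
   = 135.94 m^3/s.

135.94


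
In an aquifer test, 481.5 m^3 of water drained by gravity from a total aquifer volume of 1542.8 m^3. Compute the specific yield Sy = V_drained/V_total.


Specific yield Sy = Volume drained / Total volume.
Sy = 481.5 / 1542.8
   = 0.3121.

0.3121


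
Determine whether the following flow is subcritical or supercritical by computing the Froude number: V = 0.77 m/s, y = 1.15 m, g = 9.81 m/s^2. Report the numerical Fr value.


The Froude number is defined as Fr = V / sqrt(g*y).
g*y = 9.81 * 1.15 = 11.2815.
sqrt(g*y) = sqrt(11.2815) = 3.3588.
Fr = 0.77 / 3.3588 = 0.2292.
Since Fr < 1, the flow is subcritical.

0.2292


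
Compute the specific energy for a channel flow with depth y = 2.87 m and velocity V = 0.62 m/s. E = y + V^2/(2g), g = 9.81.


Specific energy E = y + V^2/(2g).
Velocity head = V^2/(2g) = 0.62^2 / (2*9.81) = 0.3844 / 19.62 = 0.0196 m.
E = 2.87 + 0.0196 = 2.8896 m.

2.8896


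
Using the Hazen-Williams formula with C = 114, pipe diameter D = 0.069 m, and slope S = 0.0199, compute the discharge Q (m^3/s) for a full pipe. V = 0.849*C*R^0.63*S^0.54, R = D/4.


For a full circular pipe, R = D/4 = 0.069/4 = 0.0173 m.
V = 0.849 * 114 * 0.0173^0.63 * 0.0199^0.54
  = 0.849 * 114 * 0.077478 * 0.120609
  = 0.9044 m/s.
Pipe area A = pi*D^2/4 = pi*0.069^2/4 = 0.0037 m^2.
Q = A * V = 0.0037 * 0.9044 = 0.0034 m^3/s.

0.0034


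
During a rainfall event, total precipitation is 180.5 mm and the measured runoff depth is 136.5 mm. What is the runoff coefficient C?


The runoff coefficient C = runoff depth / rainfall depth.
C = 136.5 / 180.5
  = 0.7562.

0.7562


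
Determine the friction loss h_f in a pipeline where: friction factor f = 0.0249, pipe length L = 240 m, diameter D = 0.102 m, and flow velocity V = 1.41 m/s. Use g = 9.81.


Darcy-Weisbach equation: h_f = f * (L/D) * V^2/(2g).
f * L/D = 0.0249 * 240/0.102 = 58.5882.
V^2/(2g) = 1.41^2 / (2*9.81) = 1.9881 / 19.62 = 0.1013 m.
h_f = 58.5882 * 0.1013 = 5.937 m.

5.937
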